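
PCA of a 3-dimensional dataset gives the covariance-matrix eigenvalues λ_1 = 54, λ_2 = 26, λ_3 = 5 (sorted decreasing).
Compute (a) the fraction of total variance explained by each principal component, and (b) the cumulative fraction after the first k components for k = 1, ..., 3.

Step 1 — total variance = trace(Sigma) = Σ λ_i = 54 + 26 + 5 = 85.

Step 2 — fraction explained by component i = λ_i / Σ λ:
  PC1: 54/85 = 0.6353
  PC2: 26/85 = 0.3059
  PC3: 5/85 = 0.0588

Step 3 — cumulative fraction after k components = (λ_1 + ... + λ_k) / Σ λ:
  k = 1: 54/85 = 0.6353
  k = 2: (54 + 26)/85 = 80/85 = 0.9412
  k = 3: (54 + 26 + 5)/85 = 85/85 = 1

Summary (fraction, with percent):

explained: PC1 0.6353 (63.53%), PC2 0.3059 (30.59%), PC3 0.0588 (5.88%);  cumulative: 0.6353, 0.9412, 1


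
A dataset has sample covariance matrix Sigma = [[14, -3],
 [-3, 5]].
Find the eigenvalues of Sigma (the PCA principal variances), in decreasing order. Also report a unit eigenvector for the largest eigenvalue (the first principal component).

Step 1 — characteristic polynomial of 2×2 Sigma:
  det(Sigma - λI) = λ² - trace · λ + det = 0.
  trace = 14 + 5 = 19, det = 14·5 - (-3)² = 61.
Step 2 — discriminant:
  Δ = trace² - 4·det = 361 - 244 = 117.
Step 3 — eigenvalues:
  λ = (trace ± √Δ)/2 = (19 ± 10.8167)/2,
  λ_1 = 14.9083,  λ_2 = 4.0917.

Step 4 — unit eigenvector for λ_1: solve (Sigma - λ_1 I)v = 0. First row:
  (14 - 14.9083)·v_x + (-3)·v_y = 0, i.e. (-0.9083)·v_x + (-3)·v_y = 0,
  so v ∝ (b, λ_1 - a) = (-3, 0.9083); multiply by -1 so the first entry is positive: u = (3, -0.9083).
  ||u|| = √((3)² + (-0.9083)²) = √(9.8251) ≈ 3.1345,
  v_1 = u/||u|| ≈ (0.9571, -0.2898) (||v_1|| = 1).

λ_1 = 14.9083,  λ_2 = 4.0917;  v_1 ≈ (0.9571, -0.2898)


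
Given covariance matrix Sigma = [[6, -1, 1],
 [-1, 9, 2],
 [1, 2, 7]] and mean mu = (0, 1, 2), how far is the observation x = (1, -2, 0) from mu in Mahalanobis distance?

Step 1 — centre the observation: (x - mu) = (1, -3, -2).

Step 2 — invert Sigma (cofactor / det for 3×3, or solve directly):
  Sigma^{-1} = [[0.1766, 0.0269, -0.0329],
 [0.0269, 0.1228, -0.0389],
 [-0.0329, -0.0389, 0.1587]].

Step 3 — form the quadratic (x - mu)^T · Sigma^{-1} · (x - mu):
  Sigma^{-1} · (x - mu) = (0.1617, -0.2635, -0.2335).
  (x - mu)^T · [Sigma^{-1} · (x - mu)] = (1)·(0.1617) + (-3)·(-0.2635) + (-2)·(-0.2335) = 1.4192.

Step 4 — take square root: d = √(1.4192) ≈ 1.1913.

d(x, mu) = √(1.4192) ≈ 1.1913


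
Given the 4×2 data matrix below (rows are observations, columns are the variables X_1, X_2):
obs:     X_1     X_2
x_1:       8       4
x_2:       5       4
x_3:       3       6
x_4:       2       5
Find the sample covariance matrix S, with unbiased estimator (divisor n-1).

Step 1 — column means:
  mean(X_1) = (8 + 5 + 3 + 2) / 4 = 18/4 = 4.5
  mean(X_2) = (4 + 4 + 6 + 5) / 4 = 19/4 = 4.75

Step 2 — sample covariance S[i,j] = (1/(n-1)) · Σ_k (x_{k,i} - mean_i) · (x_{k,j} - mean_j), with n-1 = 3.
  S[X_1,X_1] = ((3.5)·(3.5) + (0.5)·(0.5) + (-1.5)·(-1.5) + (-2.5)·(-2.5)) / 3 = 21/3 = 7
  S[X_1,X_2] = ((3.5)·(-0.75) + (0.5)·(-0.75) + (-1.5)·(1.25) + (-2.5)·(0.25)) / 3 = -5.5/3 = -1.8333
  S[X_2,X_2] = ((-0.75)·(-0.75) + (-0.75)·(-0.75) + (1.25)·(1.25) + (0.25)·(0.25)) / 3 = 2.75/3 = 0.9167

S is symmetric (S[j,i] = S[i,j]). Assembling:

S = [[7, -1.8333],
 [-1.8333, 0.9167]]


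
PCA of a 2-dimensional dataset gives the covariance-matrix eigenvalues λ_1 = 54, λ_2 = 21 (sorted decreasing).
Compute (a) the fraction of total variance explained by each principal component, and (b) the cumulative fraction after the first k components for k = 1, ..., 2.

Step 1 — total variance = trace(Sigma) = Σ λ_i = 54 + 21 = 75.

Step 2 — fraction explained by component i = λ_i / Σ λ:
  PC1: 54/75 = 0.72
  PC2: 21/75 = 0.28

Step 3 — cumulative fraction after k components = (λ_1 + ... + λ_k) / Σ λ:
  k = 1: 54/75 = 0.72
  k = 2: (54 + 21)/75 = 75/75 = 1

Summary (fraction, with percent):

explained: PC1 0.72 (72%), PC2 0.28 (28%);  cumulative: 0.72, 1


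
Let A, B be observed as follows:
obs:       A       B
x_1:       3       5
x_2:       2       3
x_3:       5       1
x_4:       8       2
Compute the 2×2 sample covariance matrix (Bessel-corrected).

Step 1 — column means:
  mean(A) = (3 + 2 + 5 + 8) / 4 = 18/4 = 4.5
  mean(B) = (5 + 3 + 1 + 2) / 4 = 11/4 = 2.75

Step 2 — sample covariance S[i,j] = (1/(n-1)) · Σ_k (x_{k,i} - mean_i) · (x_{k,j} - mean_j), with n-1 = 3.
  S[A,A] = ((-1.5)·(-1.5) + (-2.5)·(-2.5) + (0.5)·(0.5) + (3.5)·(3.5)) / 3 = 21/3 = 7
  S[A,B] = ((-1.5)·(2.25) + (-2.5)·(0.25) + (0.5)·(-1.75) + (3.5)·(-0.75)) / 3 = -7.5/3 = -2.5
  S[B,B] = ((2.25)·(2.25) + (0.25)·(0.25) + (-1.75)·(-1.75) + (-0.75)·(-0.75)) / 3 = 8.75/3 = 2.9167

S is symmetric (S[j,i] = S[i,j]). Assembling:

S = [[7, -2.5],
 [-2.5, 2.9167]]


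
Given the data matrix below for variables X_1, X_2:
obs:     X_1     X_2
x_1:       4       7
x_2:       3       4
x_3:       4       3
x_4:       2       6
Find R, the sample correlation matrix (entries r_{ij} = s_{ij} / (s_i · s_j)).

Step 1 — column means:
  mean(X_1) = (4 + 3 + 4 + 2) / 4 = 13/4 = 3.25
  mean(X_2) = (7 + 4 + 3 + 6) / 4 = 20/4 = 5

Step 2 — sample variances and covariances s[i,j] = (1/(n-1)) · Σ_k (x_{k,i} - mean_i) · (x_{k,j} - mean_j), with n-1 = 3:
  s[X_1,X_1] = ((0.75)·(0.75) + (-0.25)·(-0.25) + (0.75)·(0.75) + (-1.25)·(-1.25)) / 3 = 2.75/3 = 0.9167
  s[X_1,X_2] = ((0.75)·(2) + (-0.25)·(-1) + (0.75)·(-2) + (-1.25)·(1)) / 3 = -1/3 = -0.3333
  s[X_2,X_2] = ((2)·(2) + (-1)·(-1) + (-2)·(-2) + (1)·(1)) / 3 = 10/3 = 3.3333
  Sample standard deviations s_i = √(s[i,i]):
  s(X_1) = √(0.9167) = 0.9574
  s(X_2) = √(3.3333) = 1.8257

Step 3 — r_{ij} = s_{ij} / (s_i · s_j):
  r[X_1,X_1] = 1 (diagonal).
  r[X_1,X_2] = -0.3333 / (0.9574 · 1.8257) = -0.3333 / 1.748 = -0.1907
  r[X_2,X_2] = 1 (diagonal).

R is symmetric with unit diagonal. Assembling:

R = [[1, -0.1907],
 [-0.1907, 1]]


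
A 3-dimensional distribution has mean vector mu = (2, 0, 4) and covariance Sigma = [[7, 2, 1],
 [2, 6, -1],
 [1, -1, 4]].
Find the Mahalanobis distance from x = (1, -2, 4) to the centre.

Step 1 — centre the observation: (x - mu) = (-1, -2, 0).

Step 2 — invert Sigma (cofactor / det for 3×3, or solve directly):
  Sigma^{-1} = [[0.1704, -0.0667, -0.0593],
 [-0.0667, 0.2, 0.0667],
 [-0.0593, 0.0667, 0.2815]].

Step 3 — form the quadratic (x - mu)^T · Sigma^{-1} · (x - mu):
  Sigma^{-1} · (x - mu) = (-0.037, -0.3333, -0.0741).
  (x - mu)^T · [Sigma^{-1} · (x - mu)] = (-1)·(-0.037) + (-2)·(-0.3333) + (0)·(-0.0741) = 0.7037.

Step 4 — take square root: d = √(0.7037) ≈ 0.8389.

d(x, mu) = √(0.7037) ≈ 0.8389


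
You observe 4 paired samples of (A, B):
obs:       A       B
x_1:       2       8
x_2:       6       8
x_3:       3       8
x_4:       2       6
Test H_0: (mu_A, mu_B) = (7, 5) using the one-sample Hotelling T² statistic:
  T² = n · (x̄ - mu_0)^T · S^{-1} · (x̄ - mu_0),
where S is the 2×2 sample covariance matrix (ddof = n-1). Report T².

Step 1 — sample mean vector:
  mean(A) = (2 + 6 + 3 + 2) / 4 = 13/4 = 3.25
  mean(B) = (8 + 8 + 8 + 6) / 4 = 30/4 = 7.5
  x̄ = (3.25, 7.5),  deviation x̄ - mu_0 = (3.25, 7.5) - (7, 5) = (-3.75, 2.5).

Step 2 — sample covariance matrix, S[i,j] = (1/(n-1)) · Σ_k (x_{k,i} - mean_i) · (x_{k,j} - mean_j), divisor n-1 = 3:
  S[A,A] = ((-1.25)·(-1.25) + (2.75)·(2.75) + (-0.25)·(-0.25) + (-1.25)·(-1.25)) / 3 = 10.75/3 = 3.5833
  S[A,B] = ((-1.25)·(0.5) + (2.75)·(0.5) + (-0.25)·(0.5) + (-1.25)·(-1.5)) / 3 = 2.5/3 = 0.8333
  S[B,B] = ((0.5)·(0.5) + (0.5)·(0.5) + (0.5)·(0.5) + (-1.5)·(-1.5)) / 3 = 3/3 = 1
  S = [[3.5833, 0.8333],
 [0.8333, 1]].

Step 3 — invert S. det(S) = 3.5833·1 - (0.8333)² = 2.8889.
  S^{-1} = (1/det) · [[d, -b], [-b, a]] = [[0.3462, -0.2885],
 [-0.2885, 1.2404]].

Step 4 — quadratic form (x̄ - mu_0)^T · S^{-1} · (x̄ - mu_0):
  S^{-1} · (x̄ - mu_0) = (-2.0192, 4.1827),
  (x̄ - mu_0)^T · [...] = (-3.75)·(-2.0192) + (2.5)·(4.1827) = 18.0288.

Step 5 — scale by n: T² = 4 · 18.0288 = 72.1154.

T² ≈ 72.1154


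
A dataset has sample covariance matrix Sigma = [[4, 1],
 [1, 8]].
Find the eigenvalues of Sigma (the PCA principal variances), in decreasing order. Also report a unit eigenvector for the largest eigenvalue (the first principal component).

Step 1 — characteristic polynomial of 2×2 Sigma:
  det(Sigma - λI) = λ² - trace · λ + det = 0.
  trace = 4 + 8 = 12, det = 4·8 - (1)² = 31.
Step 2 — discriminant:
  Δ = trace² - 4·det = 144 - 124 = 20.
Step 3 — eigenvalues:
  λ = (trace ± √Δ)/2 = (12 ± 4.4721)/2,
  λ_1 = 8.2361,  λ_2 = 3.7639.

Step 4 — unit eigenvector for λ_1: solve (Sigma - λ_1 I)v = 0. First row:
  (4 - 8.2361)·v_x + (1)·v_y = 0, i.e. (-4.2361)·v_x + (1)·v_y = 0,
  so v ∝ (b, λ_1 - a) = (1, 4.2361) = u.
  ||u|| = √((1)² + (4.2361)²) = √(18.9443) ≈ 4.3525,
  v_1 = u/||u|| ≈ (0.2298, 0.9732) (||v_1|| = 1).

λ_1 = 8.2361,  λ_2 = 3.7639;  v_1 ≈ (0.2298, 0.9732)


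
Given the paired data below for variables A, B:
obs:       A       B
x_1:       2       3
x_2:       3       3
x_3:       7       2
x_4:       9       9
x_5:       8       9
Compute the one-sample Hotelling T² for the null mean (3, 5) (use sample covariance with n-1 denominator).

Step 1 — sample mean vector:
  mean(A) = (2 + 3 + 7 + 9 + 8) / 5 = 29/5 = 5.8
  mean(B) = (3 + 3 + 2 + 9 + 9) / 5 = 26/5 = 5.2
  x̄ = (5.8, 5.2),  deviation x̄ - mu_0 = (5.8, 5.2) - (3, 5) = (2.8, 0.2).

Step 2 — sample covariance matrix, S[i,j] = (1/(n-1)) · Σ_k (x_{k,i} - mean_i) · (x_{k,j} - mean_j), divisor n-1 = 4:
  S[A,A] = ((-3.8)·(-3.8) + (-2.8)·(-2.8) + (1.2)·(1.2) + (3.2)·(3.2) + (2.2)·(2.2)) / 4 = 38.8/4 = 9.7
  S[A,B] = ((-3.8)·(-2.2) + (-2.8)·(-2.2) + (1.2)·(-3.2) + (3.2)·(3.8) + (2.2)·(3.8)) / 4 = 31.2/4 = 7.8
  S[B,B] = ((-2.2)·(-2.2) + (-2.2)·(-2.2) + (-3.2)·(-3.2) + (3.8)·(3.8) + (3.8)·(3.8)) / 4 = 48.8/4 = 12.2
  S = [[9.7, 7.8],
 [7.8, 12.2]].

Step 3 — invert S. det(S) = 9.7·12.2 - (7.8)² = 57.5.
  S^{-1} = (1/det) · [[d, -b], [-b, a]] = [[0.2122, -0.1357],
 [-0.1357, 0.1687]].

Step 4 — quadratic form (x̄ - mu_0)^T · S^{-1} · (x̄ - mu_0):
  S^{-1} · (x̄ - mu_0) = (0.567, -0.3461),
  (x̄ - mu_0)^T · [...] = (2.8)·(0.567) + (0.2)·(-0.3461) = 1.5183.

Step 5 — scale by n: T² = 5 · 1.5183 = 7.5913.

T² ≈ 7.5913


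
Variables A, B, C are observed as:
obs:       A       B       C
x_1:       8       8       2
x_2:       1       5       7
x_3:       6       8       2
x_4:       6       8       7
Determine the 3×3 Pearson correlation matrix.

Step 1 — column means:
  mean(A) = (8 + 1 + 6 + 6) / 4 = 21/4 = 5.25
  mean(B) = (8 + 5 + 8 + 8) / 4 = 29/4 = 7.25
  mean(C) = (2 + 7 + 2 + 7) / 4 = 18/4 = 4.5

Step 2 — sample variances and covariances s[i,j] = (1/(n-1)) · Σ_k (x_{k,i} - mean_i) · (x_{k,j} - mean_j), with n-1 = 3:
  s[A,A] = ((2.75)·(2.75) + (-4.25)·(-4.25) + (0.75)·(0.75) + (0.75)·(0.75)) / 3 = 26.75/3 = 8.9167
  s[A,B] = ((2.75)·(0.75) + (-4.25)·(-2.25) + (0.75)·(0.75) + (0.75)·(0.75)) / 3 = 12.75/3 = 4.25
  s[A,C] = ((2.75)·(-2.5) + (-4.25)·(2.5) + (0.75)·(-2.5) + (0.75)·(2.5)) / 3 = -17.5/3 = -5.8333
  s[B,B] = ((0.75)·(0.75) + (-2.25)·(-2.25) + (0.75)·(0.75) + (0.75)·(0.75)) / 3 = 6.75/3 = 2.25
  s[B,C] = ((0.75)·(-2.5) + (-2.25)·(2.5) + (0.75)·(-2.5) + (0.75)·(2.5)) / 3 = -7.5/3 = -2.5
  s[C,C] = ((-2.5)·(-2.5) + (2.5)·(2.5) + (-2.5)·(-2.5) + (2.5)·(2.5)) / 3 = 25/3 = 8.3333
  Sample standard deviations s_i = √(s[i,i]):
  s(A) = √(8.9167) = 2.9861
  s(B) = √(2.25) = 1.5
  s(C) = √(8.3333) = 2.8868

Step 3 — r_{ij} = s_{ij} / (s_i · s_j):
  r[A,A] = 1 (diagonal).
  r[A,B] = 4.25 / (2.9861 · 1.5) = 4.25 / 4.4791 = 0.9488
  r[A,C] = -5.8333 / (2.9861 · 2.8868) = -5.8333 / 8.6201 = -0.6767
  r[B,B] = 1 (diagonal).
  r[B,C] = -2.5 / (1.5 · 2.8868) = -2.5 / 4.3301 = -0.5774
  r[C,C] = 1 (diagonal).

R is symmetric with unit diagonal. Assembling:

R = [[1, 0.9488, -0.6767],
 [0.9488, 1, -0.5774],
 [-0.6767, -0.5774, 1]]


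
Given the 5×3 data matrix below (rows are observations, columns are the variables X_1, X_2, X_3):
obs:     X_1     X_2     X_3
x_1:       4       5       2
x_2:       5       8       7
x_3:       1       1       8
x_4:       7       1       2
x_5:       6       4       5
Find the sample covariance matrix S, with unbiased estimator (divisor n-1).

Step 1 — column means:
  mean(X_1) = (4 + 5 + 1 + 7 + 6) / 5 = 23/5 = 4.6
  mean(X_2) = (5 + 8 + 1 + 1 + 4) / 5 = 19/5 = 3.8
  mean(X_3) = (2 + 7 + 8 + 2 + 5) / 5 = 24/5 = 4.8

Step 2 — sample covariance S[i,j] = (1/(n-1)) · Σ_k (x_{k,i} - mean_i) · (x_{k,j} - mean_j), with n-1 = 4.
  S[X_1,X_1] = ((-0.6)·(-0.6) + (0.4)·(0.4) + (-3.6)·(-3.6) + (2.4)·(2.4) + (1.4)·(1.4)) / 4 = 21.2/4 = 5.3
  S[X_1,X_2] = ((-0.6)·(1.2) + (0.4)·(4.2) + (-3.6)·(-2.8) + (2.4)·(-2.8) + (1.4)·(0.2)) / 4 = 4.6/4 = 1.15
  S[X_1,X_3] = ((-0.6)·(-2.8) + (0.4)·(2.2) + (-3.6)·(3.2) + (2.4)·(-2.8) + (1.4)·(0.2)) / 4 = -15.4/4 = -3.85
  S[X_2,X_2] = ((1.2)·(1.2) + (4.2)·(4.2) + (-2.8)·(-2.8) + (-2.8)·(-2.8) + (0.2)·(0.2)) / 4 = 34.8/4 = 8.7
  S[X_2,X_3] = ((1.2)·(-2.8) + (4.2)·(2.2) + (-2.8)·(3.2) + (-2.8)·(-2.8) + (0.2)·(0.2)) / 4 = 4.8/4 = 1.2
  S[X_3,X_3] = ((-2.8)·(-2.8) + (2.2)·(2.2) + (3.2)·(3.2) + (-2.8)·(-2.8) + (0.2)·(0.2)) / 4 = 30.8/4 = 7.7

S is symmetric (S[j,i] = S[i,j]). Assembling:

S = [[5.3, 1.15, -3.85],
 [1.15, 8.7, 1.2],
 [-3.85, 1.2, 7.7]]


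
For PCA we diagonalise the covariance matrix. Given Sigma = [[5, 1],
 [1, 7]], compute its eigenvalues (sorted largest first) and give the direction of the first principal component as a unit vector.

Step 1 — characteristic polynomial of 2×2 Sigma:
  det(Sigma - λI) = λ² - trace · λ + det = 0.
  trace = 5 + 7 = 12, det = 5·7 - (1)² = 34.
Step 2 — discriminant:
  Δ = trace² - 4·det = 144 - 136 = 8.
Step 3 — eigenvalues:
  λ = (trace ± √Δ)/2 = (12 ± 2.8284)/2,
  λ_1 = 7.4142,  λ_2 = 4.5858.

Step 4 — unit eigenvector for λ_1: solve (Sigma - λ_1 I)v = 0. First row:
  (5 - 7.4142)·v_x + (1)·v_y = 0, i.e. (-2.4142)·v_x + (1)·v_y = 0,
  so v ∝ (b, λ_1 - a) = (1, 2.4142) = u.
  ||u|| = √((1)² + (2.4142)²) = √(6.8284) ≈ 2.6131,
  v_1 = u/||u|| ≈ (0.3827, 0.9239) (||v_1|| = 1).

λ_1 = 7.4142,  λ_2 = 4.5858;  v_1 ≈ (0.3827, 0.9239)


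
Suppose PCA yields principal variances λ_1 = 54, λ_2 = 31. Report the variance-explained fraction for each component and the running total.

Step 1 — total variance = trace(Sigma) = Σ λ_i = 54 + 31 = 85.

Step 2 — fraction explained by component i = λ_i / Σ λ:
  PC1: 54/85 = 0.6353
  PC2: 31/85 = 0.3647

Step 3 — cumulative fraction after k components = (λ_1 + ... + λ_k) / Σ λ:
  k = 1: 54/85 = 0.6353
  k = 2: (54 + 31)/85 = 85/85 = 1

Summary (fraction, with percent):

explained: PC1 0.6353 (63.53%), PC2 0.3647 (36.47%);  cumulative: 0.6353, 1


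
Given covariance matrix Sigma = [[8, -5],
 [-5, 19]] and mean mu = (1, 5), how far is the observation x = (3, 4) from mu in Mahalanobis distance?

Step 1 — centre the observation: (x - mu) = (2, -1).

Step 2 — invert Sigma. det(Sigma) = 8·19 - (-5)² = 127.
  Sigma^{-1} = (1/det) · [[d, -b], [-b, a]] = [[0.1496, 0.0394],
 [0.0394, 0.063]].

Step 3 — form the quadratic (x - mu)^T · Sigma^{-1} · (x - mu):
  Sigma^{-1} · (x - mu) = (0.2598, 0.0157).
  (x - mu)^T · [Sigma^{-1} · (x - mu)] = (2)·(0.2598) + (-1)·(0.0157) = 0.5039.

Step 4 — take square root: d = √(0.5039) ≈ 0.7099.

d(x, mu) = √(0.5039) ≈ 0.7099


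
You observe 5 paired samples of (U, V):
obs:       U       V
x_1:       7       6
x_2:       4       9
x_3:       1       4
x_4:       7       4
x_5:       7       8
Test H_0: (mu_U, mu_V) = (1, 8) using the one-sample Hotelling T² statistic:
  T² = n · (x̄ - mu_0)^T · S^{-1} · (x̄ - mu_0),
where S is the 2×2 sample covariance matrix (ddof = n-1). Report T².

Step 1 — sample mean vector:
  mean(U) = (7 + 4 + 1 + 7 + 7) / 5 = 26/5 = 5.2
  mean(V) = (6 + 9 + 4 + 4 + 8) / 5 = 31/5 = 6.2
  x̄ = (5.2, 6.2),  deviation x̄ - mu_0 = (5.2, 6.2) - (1, 8) = (4.2, -1.8).

Step 2 — sample covariance matrix, S[i,j] = (1/(n-1)) · Σ_k (x_{k,i} - mean_i) · (x_{k,j} - mean_j), divisor n-1 = 4:
  S[U,U] = ((1.8)·(1.8) + (-1.2)·(-1.2) + (-4.2)·(-4.2) + (1.8)·(1.8) + (1.8)·(1.8)) / 4 = 28.8/4 = 7.2
  S[U,V] = ((1.8)·(-0.2) + (-1.2)·(2.8) + (-4.2)·(-2.2) + (1.8)·(-2.2) + (1.8)·(1.8)) / 4 = 4.8/4 = 1.2
  S[V,V] = ((-0.2)·(-0.2) + (2.8)·(2.8) + (-2.2)·(-2.2) + (-2.2)·(-2.2) + (1.8)·(1.8)) / 4 = 20.8/4 = 5.2
  S = [[7.2, 1.2],
 [1.2, 5.2]].

Step 3 — invert S. det(S) = 7.2·5.2 - (1.2)² = 36.
  S^{-1} = (1/det) · [[d, -b], [-b, a]] = [[0.1444, -0.0333],
 [-0.0333, 0.2]].

Step 4 — quadratic form (x̄ - mu_0)^T · S^{-1} · (x̄ - mu_0):
  S^{-1} · (x̄ - mu_0) = (0.6667, -0.5),
  (x̄ - mu_0)^T · [...] = (4.2)·(0.6667) + (-1.8)·(-0.5) = 3.7.

Step 5 — scale by n: T² = 5 · 3.7 = 18.5.

T² ≈ 18.5


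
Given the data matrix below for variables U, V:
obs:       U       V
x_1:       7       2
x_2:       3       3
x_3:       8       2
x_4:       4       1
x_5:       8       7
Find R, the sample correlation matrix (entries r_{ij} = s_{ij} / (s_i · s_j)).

Step 1 — column means:
  mean(U) = (7 + 3 + 8 + 4 + 8) / 5 = 30/5 = 6
  mean(V) = (2 + 3 + 2 + 1 + 7) / 5 = 15/5 = 3

Step 2 — sample variances and covariances s[i,j] = (1/(n-1)) · Σ_k (x_{k,i} - mean_i) · (x_{k,j} - mean_j), with n-1 = 4:
  s[U,U] = ((1)·(1) + (-3)·(-3) + (2)·(2) + (-2)·(-2) + (2)·(2)) / 4 = 22/4 = 5.5
  s[U,V] = ((1)·(-1) + (-3)·(0) + (2)·(-1) + (-2)·(-2) + (2)·(4)) / 4 = 9/4 = 2.25
  s[V,V] = ((-1)·(-1) + (0)·(0) + (-1)·(-1) + (-2)·(-2) + (4)·(4)) / 4 = 22/4 = 5.5
  Sample standard deviations s_i = √(s[i,i]):
  s(U) = √(5.5) = 2.3452
  s(V) = √(5.5) = 2.3452

Step 3 — r_{ij} = s_{ij} / (s_i · s_j):
  r[U,U] = 1 (diagonal).
  r[U,V] = 2.25 / (2.3452 · 2.3452) = 2.25 / 5.5 = 0.4091
  r[V,V] = 1 (diagonal).

R is symmetric with unit diagonal. Assembling:

R = [[1, 0.4091],
 [0.4091, 1]]


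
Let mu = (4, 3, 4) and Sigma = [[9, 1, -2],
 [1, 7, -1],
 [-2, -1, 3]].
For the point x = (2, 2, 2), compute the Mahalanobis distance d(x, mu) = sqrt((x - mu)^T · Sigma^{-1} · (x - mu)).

Step 1 — centre the observation: (x - mu) = (-2, -1, -2).

Step 2 — invert Sigma (cofactor / det for 3×3, or solve directly):
  Sigma^{-1} = [[0.1307, -0.0065, 0.085],
 [-0.0065, 0.1503, 0.0458],
 [0.085, 0.0458, 0.4052]].

Step 3 — form the quadratic (x - mu)^T · Sigma^{-1} · (x - mu):
  Sigma^{-1} · (x - mu) = (-0.4248, -0.2288, -1.0261).
  (x - mu)^T · [Sigma^{-1} · (x - mu)] = (-2)·(-0.4248) + (-1)·(-0.2288) + (-2)·(-1.0261) = 3.1307.

Step 4 — take square root: d = √(3.1307) ≈ 1.7694.

d(x, mu) = √(3.1307) ≈ 1.7694


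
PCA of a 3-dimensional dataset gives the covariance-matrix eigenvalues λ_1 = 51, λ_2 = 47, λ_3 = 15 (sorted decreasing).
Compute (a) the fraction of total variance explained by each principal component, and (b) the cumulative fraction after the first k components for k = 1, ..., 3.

Step 1 — total variance = trace(Sigma) = Σ λ_i = 51 + 47 + 15 = 113.

Step 2 — fraction explained by component i = λ_i / Σ λ:
  PC1: 51/113 = 0.4513
  PC2: 47/113 = 0.4159
  PC3: 15/113 = 0.1327

Step 3 — cumulative fraction after k components = (λ_1 + ... + λ_k) / Σ λ:
  k = 1: 51/113 = 0.4513
  k = 2: (51 + 47)/113 = 98/113 = 0.8673
  k = 3: (51 + 47 + 15)/113 = 113/113 = 1

Summary (fraction, with percent):

explained: PC1 0.4513 (45.13%), PC2 0.4159 (41.59%), PC3 0.1327 (13.27%);  cumulative: 0.4513, 0.8673, 1


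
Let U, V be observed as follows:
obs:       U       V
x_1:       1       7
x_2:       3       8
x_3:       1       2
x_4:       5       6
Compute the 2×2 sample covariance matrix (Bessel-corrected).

Step 1 — column means:
  mean(U) = (1 + 3 + 1 + 5) / 4 = 10/4 = 2.5
  mean(V) = (7 + 8 + 2 + 6) / 4 = 23/4 = 5.75

Step 2 — sample covariance S[i,j] = (1/(n-1)) · Σ_k (x_{k,i} - mean_i) · (x_{k,j} - mean_j), with n-1 = 3.
  S[U,U] = ((-1.5)·(-1.5) + (0.5)·(0.5) + (-1.5)·(-1.5) + (2.5)·(2.5)) / 3 = 11/3 = 3.6667
  S[U,V] = ((-1.5)·(1.25) + (0.5)·(2.25) + (-1.5)·(-3.75) + (2.5)·(0.25)) / 3 = 5.5/3 = 1.8333
  S[V,V] = ((1.25)·(1.25) + (2.25)·(2.25) + (-3.75)·(-3.75) + (0.25)·(0.25)) / 3 = 20.75/3 = 6.9167

S is symmetric (S[j,i] = S[i,j]). Assembling:

S = [[3.6667, 1.8333],
 [1.8333, 6.9167]]


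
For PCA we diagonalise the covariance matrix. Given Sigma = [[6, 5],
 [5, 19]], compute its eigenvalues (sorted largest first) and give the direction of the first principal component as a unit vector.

Step 1 — characteristic polynomial of 2×2 Sigma:
  det(Sigma - λI) = λ² - trace · λ + det = 0.
  trace = 6 + 19 = 25, det = 6·19 - (5)² = 89.
Step 2 — discriminant:
  Δ = trace² - 4·det = 625 - 356 = 269.
Step 3 — eigenvalues:
  λ = (trace ± √Δ)/2 = (25 ± 16.4012)/2,
  λ_1 = 20.7006,  λ_2 = 4.2994.

Step 4 — unit eigenvector for λ_1: solve (Sigma - λ_1 I)v = 0. First row:
  (6 - 20.7006)·v_x + (5)·v_y = 0, i.e. (-14.7006)·v_x + (5)·v_y = 0,
  so v ∝ (b, λ_1 - a) = (5, 14.7006) = u.
  ||u|| = √((5)² + (14.7006)²) = √(241.1079) ≈ 15.5277,
  v_1 = u/||u|| ≈ (0.322, 0.9467) (||v_1|| = 1).

λ_1 = 20.7006,  λ_2 = 4.2994;  v_1 ≈ (0.322, 0.9467)


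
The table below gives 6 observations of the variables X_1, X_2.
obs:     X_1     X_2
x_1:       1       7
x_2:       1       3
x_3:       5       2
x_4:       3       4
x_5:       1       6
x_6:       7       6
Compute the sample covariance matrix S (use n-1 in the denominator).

Step 1 — column means:
  mean(X_1) = (1 + 1 + 5 + 3 + 1 + 7) / 6 = 18/6 = 3
  mean(X_2) = (7 + 3 + 2 + 4 + 6 + 6) / 6 = 28/6 = 4.6667

Step 2 — sample covariance S[i,j] = (1/(n-1)) · Σ_k (x_{k,i} - mean_i) · (x_{k,j} - mean_j), with n-1 = 5.
  S[X_1,X_1] = ((-2)·(-2) + (-2)·(-2) + (2)·(2) + (0)·(0) + (-2)·(-2) + (4)·(4)) / 5 = 32/5 = 6.4
  S[X_1,X_2] = ((-2)·(2.3333) + (-2)·(-1.6667) + (2)·(-2.6667) + (0)·(-0.6667) + (-2)·(1.3333) + (4)·(1.3333)) / 5 = -4/5 = -0.8
  S[X_2,X_2] = ((2.3333)·(2.3333) + (-1.6667)·(-1.6667) + (-2.6667)·(-2.6667) + (-0.6667)·(-0.6667) + (1.3333)·(1.3333) + (1.3333)·(1.3333)) / 5 = 19.3333/5 = 3.8667

S is symmetric (S[j,i] = S[i,j]). Assembling:

S = [[6.4, -0.8],
 [-0.8, 3.8667]]


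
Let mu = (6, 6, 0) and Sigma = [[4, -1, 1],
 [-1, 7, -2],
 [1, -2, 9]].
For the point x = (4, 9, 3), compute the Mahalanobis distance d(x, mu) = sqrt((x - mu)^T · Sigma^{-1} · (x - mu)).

Step 1 — centre the observation: (x - mu) = (-2, 3, 3).

Step 2 — invert Sigma (cofactor / det for 3×3, or solve directly):
  Sigma^{-1} = [[0.2634, 0.0312, -0.0223],
 [0.0312, 0.1562, 0.0312],
 [-0.0223, 0.0312, 0.1205]].

Step 3 — form the quadratic (x - mu)^T · Sigma^{-1} · (x - mu):
  Sigma^{-1} · (x - mu) = (-0.5, 0.5, 0.5).
  (x - mu)^T · [Sigma^{-1} · (x - mu)] = (-2)·(-0.5) + (3)·(0.5) + (3)·(0.5) = 4.

Step 4 — take square root: d = √(4) ≈ 2.

d(x, mu) = √(4) ≈ 2


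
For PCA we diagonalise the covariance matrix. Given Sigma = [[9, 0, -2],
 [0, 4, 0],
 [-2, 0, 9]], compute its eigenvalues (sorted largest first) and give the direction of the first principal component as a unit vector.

Step 1 — characteristic polynomial p(λ) = det(λI - Sigma) = λ³ - tr·λ² + c_1·λ - det, where tr = trace, c_1 = sum of the principal 2×2 minors, det = det(Sigma):
  tr = 9 + 4 + 9 = 22,
  c_1 = (9·4 - (0)²) + (9·9 - (-2)²) + (4·9 - (0)²) = 36 + 77 + 36 = 149,
  det = 9·(4·9 - (0)²) - (0)·((0)·9 - (0)·(-2)) + (-2)·((0)·(0) - 4·(-2)) = 9·(36) - (0)·(0) + (-2)·(8) = 308.
  So p(λ) = λ³ - 22λ² + 149λ - 308.
Step 2 — look for an integer root (rational root theorem: any rational root is an integer divisor of 308). Testing λ = 4:
  p(4) = 64 - 352 + 596 - 308 = 0  ✓
  Dividing out (λ - 4): p(λ) = (λ - 4)(λ² - 18λ + 77).
Step 3 — remaining eigenvalues from the quadratic λ² - 18λ + 77 = 0:
  Δ = 18² - 4·77 = 324 - 308 = 16,  λ = (18 ± √16)/2 = (18 ± 4)/2 = 11 or 7.
  Sorted: λ_1 = 11,  λ_2 = 7,  λ_3 = 4  (check: sum = 22 = tr ✓).

Step 4 — unit eigenvector for λ_1 = 11: v spans the null space of (Sigma - λ_1 I), whose rows are
  r_1 = (-2, 0, -2),  r_2 = (0, -7, 0),  r_3 = (-2, 0, -2).
  v is orthogonal to every row, so take v ∝ r_1 × r_2 = ((0)·(0) - (-2)·(-7), (-2)·(0) - (-2)·(0), (-2)·(-7) - (0)·(0)) = (-14, 0, 14).
  Rescale (divide by 14; multiply by -1 so the first nonzero entry is positive): u = (1, 0, -1).
  ||u|| = √((1)² + (0)² + (-1)²) = √(2) ≈ 1.4142,  v_1 = u/||u|| ≈ (0.7071, 0, -0.7071) (||v_1|| = 1).

λ_1 = 11,  λ_2 = 7,  λ_3 = 4;  v_1 ≈ (0.7071, 0, -0.7071)


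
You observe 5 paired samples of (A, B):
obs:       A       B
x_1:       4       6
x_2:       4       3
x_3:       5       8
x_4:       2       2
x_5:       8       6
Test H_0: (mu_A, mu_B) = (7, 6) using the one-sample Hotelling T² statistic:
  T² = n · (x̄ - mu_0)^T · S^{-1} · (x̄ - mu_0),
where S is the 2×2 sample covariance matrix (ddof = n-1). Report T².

Step 1 — sample mean vector:
  mean(A) = (4 + 4 + 5 + 2 + 8) / 5 = 23/5 = 4.6
  mean(B) = (6 + 3 + 8 + 2 + 6) / 5 = 25/5 = 5
  x̄ = (4.6, 5),  deviation x̄ - mu_0 = (4.6, 5) - (7, 6) = (-2.4, -1).

Step 2 — sample covariance matrix, S[i,j] = (1/(n-1)) · Σ_k (x_{k,i} - mean_i) · (x_{k,j} - mean_j), divisor n-1 = 4:
  S[A,A] = ((-0.6)·(-0.6) + (-0.6)·(-0.6) + (0.4)·(0.4) + (-2.6)·(-2.6) + (3.4)·(3.4)) / 4 = 19.2/4 = 4.8
  S[A,B] = ((-0.6)·(1) + (-0.6)·(-2) + (0.4)·(3) + (-2.6)·(-3) + (3.4)·(1)) / 4 = 13/4 = 3.25
  S[B,B] = ((1)·(1) + (-2)·(-2) + (3)·(3) + (-3)·(-3) + (1)·(1)) / 4 = 24/4 = 6
  S = [[4.8, 3.25],
 [3.25, 6]].

Step 3 — invert S. det(S) = 4.8·6 - (3.25)² = 18.2375.
  S^{-1} = (1/det) · [[d, -b], [-b, a]] = [[0.329, -0.1782],
 [-0.1782, 0.2632]].

Step 4 — quadratic form (x̄ - mu_0)^T · S^{-1} · (x̄ - mu_0):
  S^{-1} · (x̄ - mu_0) = (-0.6114, 0.1645),
  (x̄ - mu_0)^T · [...] = (-2.4)·(-0.6114) + (-1)·(0.1645) = 1.3028.

Step 5 — scale by n: T² = 5 · 1.3028 = 6.5141.

T² ≈ 6.5141


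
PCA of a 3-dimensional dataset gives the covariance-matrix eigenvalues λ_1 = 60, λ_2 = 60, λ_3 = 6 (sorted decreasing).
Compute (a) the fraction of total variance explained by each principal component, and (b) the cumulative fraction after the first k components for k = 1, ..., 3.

Step 1 — total variance = trace(Sigma) = Σ λ_i = 60 + 60 + 6 = 126.

Step 2 — fraction explained by component i = λ_i / Σ λ:
  PC1: 60/126 = 0.4762
  PC2: 60/126 = 0.4762
  PC3: 6/126 = 0.0476

Step 3 — cumulative fraction after k components = (λ_1 + ... + λ_k) / Σ λ:
  k = 1: 60/126 = 0.4762
  k = 2: (60 + 60)/126 = 120/126 = 0.9524
  k = 3: (60 + 60 + 6)/126 = 126/126 = 1

Summary (fraction, with percent):

explained: PC1 0.4762 (47.62%), PC2 0.4762 (47.62%), PC3 0.0476 (4.76%);  cumulative: 0.4762, 0.9524, 1


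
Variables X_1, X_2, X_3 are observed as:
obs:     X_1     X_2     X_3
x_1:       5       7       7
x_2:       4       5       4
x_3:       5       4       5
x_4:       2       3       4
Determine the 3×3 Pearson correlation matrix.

Step 1 — column means:
  mean(X_1) = (5 + 4 + 5 + 2) / 4 = 16/4 = 4
  mean(X_2) = (7 + 5 + 4 + 3) / 4 = 19/4 = 4.75
  mean(X_3) = (7 + 4 + 5 + 4) / 4 = 20/4 = 5

Step 2 — sample variances and covariances s[i,j] = (1/(n-1)) · Σ_k (x_{k,i} - mean_i) · (x_{k,j} - mean_j), with n-1 = 3:
  s[X_1,X_1] = ((1)·(1) + (0)·(0) + (1)·(1) + (-2)·(-2)) / 3 = 6/3 = 2
  s[X_1,X_2] = ((1)·(2.25) + (0)·(0.25) + (1)·(-0.75) + (-2)·(-1.75)) / 3 = 5/3 = 1.6667
  s[X_1,X_3] = ((1)·(2) + (0)·(-1) + (1)·(0) + (-2)·(-1)) / 3 = 4/3 = 1.3333
  s[X_2,X_2] = ((2.25)·(2.25) + (0.25)·(0.25) + (-0.75)·(-0.75) + (-1.75)·(-1.75)) / 3 = 8.75/3 = 2.9167
  s[X_2,X_3] = ((2.25)·(2) + (0.25)·(-1) + (-0.75)·(0) + (-1.75)·(-1)) / 3 = 6/3 = 2
  s[X_3,X_3] = ((2)·(2) + (-1)·(-1) + (0)·(0) + (-1)·(-1)) / 3 = 6/3 = 2
  Sample standard deviations s_i = √(s[i,i]):
  s(X_1) = √(2) = 1.4142
  s(X_2) = √(2.9167) = 1.7078
  s(X_3) = √(2) = 1.4142

Step 3 — r_{ij} = s_{ij} / (s_i · s_j):
  r[X_1,X_1] = 1 (diagonal).
  r[X_1,X_2] = 1.6667 / (1.4142 · 1.7078) = 1.6667 / 2.4152 = 0.6901
  r[X_1,X_3] = 1.3333 / (1.4142 · 1.4142) = 1.3333 / 2 = 0.6667
  r[X_2,X_2] = 1 (diagonal).
  r[X_2,X_3] = 2 / (1.7078 · 1.4142) = 2 / 2.4152 = 0.8281
  r[X_3,X_3] = 1 (diagonal).

R is symmetric with unit diagonal. Assembling:

R = [[1, 0.6901, 0.6667],
 [0.6901, 1, 0.8281],
 [0.6667, 0.8281, 1]]


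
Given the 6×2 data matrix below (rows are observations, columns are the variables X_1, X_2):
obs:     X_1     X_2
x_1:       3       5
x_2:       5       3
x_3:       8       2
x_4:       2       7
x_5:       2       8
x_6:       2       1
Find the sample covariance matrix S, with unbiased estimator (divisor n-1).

Step 1 — column means:
  mean(X_1) = (3 + 5 + 8 + 2 + 2 + 2) / 6 = 22/6 = 3.6667
  mean(X_2) = (5 + 3 + 2 + 7 + 8 + 1) / 6 = 26/6 = 4.3333

Step 2 — sample covariance S[i,j] = (1/(n-1)) · Σ_k (x_{k,i} - mean_i) · (x_{k,j} - mean_j), with n-1 = 5.
  S[X_1,X_1] = ((-0.6667)·(-0.6667) + (1.3333)·(1.3333) + (4.3333)·(4.3333) + (-1.6667)·(-1.6667) + (-1.6667)·(-1.6667) + (-1.6667)·(-1.6667)) / 5 = 29.3333/5 = 5.8667
  S[X_1,X_2] = ((-0.6667)·(0.6667) + (1.3333)·(-1.3333) + (4.3333)·(-2.3333) + (-1.6667)·(2.6667) + (-1.6667)·(3.6667) + (-1.6667)·(-3.3333)) / 5 = -17.3333/5 = -3.4667
  S[X_2,X_2] = ((0.6667)·(0.6667) + (-1.3333)·(-1.3333) + (-2.3333)·(-2.3333) + (2.6667)·(2.6667) + (3.6667)·(3.6667) + (-3.3333)·(-3.3333)) / 5 = 39.3333/5 = 7.8667

S is symmetric (S[j,i] = S[i,j]). Assembling:

S = [[5.8667, -3.4667],
 [-3.4667, 7.8667]]


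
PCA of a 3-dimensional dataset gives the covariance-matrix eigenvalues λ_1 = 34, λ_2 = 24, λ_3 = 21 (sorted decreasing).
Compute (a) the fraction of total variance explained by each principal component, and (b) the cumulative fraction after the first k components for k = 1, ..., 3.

Step 1 — total variance = trace(Sigma) = Σ λ_i = 34 + 24 + 21 = 79.

Step 2 — fraction explained by component i = λ_i / Σ λ:
  PC1: 34/79 = 0.4304
  PC2: 24/79 = 0.3038
  PC3: 21/79 = 0.2658

Step 3 — cumulative fraction after k components = (λ_1 + ... + λ_k) / Σ λ:
  k = 1: 34/79 = 0.4304
  k = 2: (34 + 24)/79 = 58/79 = 0.7342
  k = 3: (34 + 24 + 21)/79 = 79/79 = 1

Summary (fraction, with percent):

explained: PC1 0.4304 (43.04%), PC2 0.3038 (30.38%), PC3 0.2658 (26.58%);  cumulative: 0.4304, 0.7342, 1


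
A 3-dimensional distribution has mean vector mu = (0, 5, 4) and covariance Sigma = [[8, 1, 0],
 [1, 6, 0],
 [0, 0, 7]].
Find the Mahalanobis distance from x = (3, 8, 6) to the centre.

Step 1 — centre the observation: (x - mu) = (3, 3, 2).

Step 2 — invert Sigma (cofactor / det for 3×3, or solve directly):
  Sigma^{-1} = [[0.1277, -0.0213, 0],
 [-0.0213, 0.1702, 0],
 [0, 0, 0.1429]].

Step 3 — form the quadratic (x - mu)^T · Sigma^{-1} · (x - mu):
  Sigma^{-1} · (x - mu) = (0.3191, 0.4468, 0.2857).
  (x - mu)^T · [Sigma^{-1} · (x - mu)] = (3)·(0.3191) + (3)·(0.4468) + (2)·(0.2857) = 2.8693.

Step 4 — take square root: d = √(2.8693) ≈ 1.6939.

d(x, mu) = √(2.8693) ≈ 1.6939


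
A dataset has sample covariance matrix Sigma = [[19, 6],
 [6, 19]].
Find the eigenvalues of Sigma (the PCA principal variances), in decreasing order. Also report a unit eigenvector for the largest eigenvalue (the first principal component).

Step 1 — characteristic polynomial of 2×2 Sigma:
  det(Sigma - λI) = λ² - trace · λ + det = 0.
  trace = 19 + 19 = 38, det = 19·19 - (6)² = 325.
Step 2 — discriminant:
  Δ = trace² - 4·det = 1444 - 1300 = 144.
Step 3 — eigenvalues:
  λ = (trace ± √Δ)/2 = (38 ± 12)/2,
  λ_1 = 25,  λ_2 = 13.

Step 4 — unit eigenvector for λ_1: solve (Sigma - λ_1 I)v = 0. First row:
  (19 - 25)·v_x + (6)·v_y = 0, i.e. (-6)·v_x + (6)·v_y = 0,
  so v ∝ (b, λ_1 - a) = (6, 6) = u.
  ||u|| = √((6)² + (6)²) = √(72) ≈ 8.4853,
  v_1 = u/||u|| ≈ (0.7071, 0.7071) (||v_1|| = 1).

λ_1 = 25,  λ_2 = 13;  v_1 ≈ (0.7071, 0.7071)


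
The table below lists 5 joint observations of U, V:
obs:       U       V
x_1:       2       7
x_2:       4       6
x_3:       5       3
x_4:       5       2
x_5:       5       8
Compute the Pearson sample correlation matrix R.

Step 1 — column means:
  mean(U) = (2 + 4 + 5 + 5 + 5) / 5 = 21/5 = 4.2
  mean(V) = (7 + 6 + 3 + 2 + 8) / 5 = 26/5 = 5.2

Step 2 — sample variances and covariances s[i,j] = (1/(n-1)) · Σ_k (x_{k,i} - mean_i) · (x_{k,j} - mean_j), with n-1 = 4:
  s[U,U] = ((-2.2)·(-2.2) + (-0.2)·(-0.2) + (0.8)·(0.8) + (0.8)·(0.8) + (0.8)·(0.8)) / 4 = 6.8/4 = 1.7
  s[U,V] = ((-2.2)·(1.8) + (-0.2)·(0.8) + (0.8)·(-2.2) + (0.8)·(-3.2) + (0.8)·(2.8)) / 4 = -6.2/4 = -1.55
  s[V,V] = ((1.8)·(1.8) + (0.8)·(0.8) + (-2.2)·(-2.2) + (-3.2)·(-3.2) + (2.8)·(2.8)) / 4 = 26.8/4 = 6.7
  Sample standard deviations s_i = √(s[i,i]):
  s(U) = √(1.7) = 1.3038
  s(V) = √(6.7) = 2.5884

Step 3 — r_{ij} = s_{ij} / (s_i · s_j):
  r[U,U] = 1 (diagonal).
  r[U,V] = -1.55 / (1.3038 · 2.5884) = -1.55 / 3.3749 = -0.4593
  r[V,V] = 1 (diagonal).

R is symmetric with unit diagonal. Assembling:

R = [[1, -0.4593],
 [-0.4593, 1]]


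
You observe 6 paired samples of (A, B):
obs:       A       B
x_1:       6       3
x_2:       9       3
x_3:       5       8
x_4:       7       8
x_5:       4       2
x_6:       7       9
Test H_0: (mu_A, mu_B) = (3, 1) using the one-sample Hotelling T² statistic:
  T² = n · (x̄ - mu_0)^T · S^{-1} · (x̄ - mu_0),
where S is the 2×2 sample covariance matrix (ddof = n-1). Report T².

Step 1 — sample mean vector:
  mean(A) = (6 + 9 + 5 + 7 + 4 + 7) / 6 = 38/6 = 6.3333
  mean(B) = (3 + 3 + 8 + 8 + 2 + 9) / 6 = 33/6 = 5.5
  x̄ = (6.3333, 5.5),  deviation x̄ - mu_0 = (6.3333, 5.5) - (3, 1) = (3.3333, 4.5).

Step 2 — sample covariance matrix, S[i,j] = (1/(n-1)) · Σ_k (x_{k,i} - mean_i) · (x_{k,j} - mean_j), divisor n-1 = 5:
  S[A,A] = ((-0.3333)·(-0.3333) + (2.6667)·(2.6667) + (-1.3333)·(-1.3333) + (0.6667)·(0.6667) + (-2.3333)·(-2.3333) + (0.6667)·(0.6667)) / 5 = 15.3333/5 = 3.0667
  S[A,B] = ((-0.3333)·(-2.5) + (2.6667)·(-2.5) + (-1.3333)·(2.5) + (0.6667)·(2.5) + (-2.3333)·(-3.5) + (0.6667)·(3.5)) / 5 = 3/5 = 0.6
  S[B,B] = ((-2.5)·(-2.5) + (-2.5)·(-2.5) + (2.5)·(2.5) + (2.5)·(2.5) + (-3.5)·(-3.5) + (3.5)·(3.5)) / 5 = 49.5/5 = 9.9
  S = [[3.0667, 0.6],
 [0.6, 9.9]].

Step 3 — invert S. det(S) = 3.0667·9.9 - (0.6)² = 30.
  S^{-1} = (1/det) · [[d, -b], [-b, a]] = [[0.33, -0.02],
 [-0.02, 0.1022]].

Step 4 — quadratic form (x̄ - mu_0)^T · S^{-1} · (x̄ - mu_0):
  S^{-1} · (x̄ - mu_0) = (1.01, 0.3933),
  (x̄ - mu_0)^T · [...] = (3.3333)·(1.01) + (4.5)·(0.3933) = 5.1367.

Step 5 — scale by n: T² = 6 · 5.1367 = 30.82.

T² ≈ 30.82


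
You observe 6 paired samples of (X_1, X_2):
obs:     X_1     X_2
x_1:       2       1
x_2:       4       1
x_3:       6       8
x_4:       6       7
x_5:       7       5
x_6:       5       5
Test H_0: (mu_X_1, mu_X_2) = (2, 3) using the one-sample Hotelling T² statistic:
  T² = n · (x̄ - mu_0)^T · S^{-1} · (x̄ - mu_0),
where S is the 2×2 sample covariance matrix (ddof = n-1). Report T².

Step 1 — sample mean vector:
  mean(X_1) = (2 + 4 + 6 + 6 + 7 + 5) / 6 = 30/6 = 5
  mean(X_2) = (1 + 1 + 8 + 7 + 5 + 5) / 6 = 27/6 = 4.5
  x̄ = (5, 4.5),  deviation x̄ - mu_0 = (5, 4.5) - (2, 3) = (3, 1.5).

Step 2 — sample covariance matrix, S[i,j] = (1/(n-1)) · Σ_k (x_{k,i} - mean_i) · (x_{k,j} - mean_j), divisor n-1 = 5:
  S[X_1,X_1] = ((-3)·(-3) + (-1)·(-1) + (1)·(1) + (1)·(1) + (2)·(2) + (0)·(0)) / 5 = 16/5 = 3.2
  S[X_1,X_2] = ((-3)·(-3.5) + (-1)·(-3.5) + (1)·(3.5) + (1)·(2.5) + (2)·(0.5) + (0)·(0.5)) / 5 = 21/5 = 4.2
  S[X_2,X_2] = ((-3.5)·(-3.5) + (-3.5)·(-3.5) + (3.5)·(3.5) + (2.5)·(2.5) + (0.5)·(0.5) + (0.5)·(0.5)) / 5 = 43.5/5 = 8.7
  S = [[3.2, 4.2],
 [4.2, 8.7]].

Step 3 — invert S. det(S) = 3.2·8.7 - (4.2)² = 10.2.
  S^{-1} = (1/det) · [[d, -b], [-b, a]] = [[0.8529, -0.4118],
 [-0.4118, 0.3137]].

Step 4 — quadratic form (x̄ - mu_0)^T · S^{-1} · (x̄ - mu_0):
  S^{-1} · (x̄ - mu_0) = (1.9412, -0.7647),
  (x̄ - mu_0)^T · [...] = (3)·(1.9412) + (1.5)·(-0.7647) = 4.6765.

Step 5 — scale by n: T² = 6 · 4.6765 = 28.0588.

T² ≈ 28.0588


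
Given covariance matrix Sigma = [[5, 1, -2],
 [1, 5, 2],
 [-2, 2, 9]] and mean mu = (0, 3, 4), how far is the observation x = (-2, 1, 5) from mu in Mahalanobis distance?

Step 1 — centre the observation: (x - mu) = (-2, -2, 1).

Step 2 — invert Sigma (cofactor / det for 3×3, or solve directly):
  Sigma^{-1} = [[0.244, -0.0774, 0.0714],
 [-0.0774, 0.244, -0.0714],
 [0.0714, -0.0714, 0.1429]].

Step 3 — form the quadratic (x - mu)^T · Sigma^{-1} · (x - mu):
  Sigma^{-1} · (x - mu) = (-0.2619, -0.4048, 0.1429).
  (x - mu)^T · [Sigma^{-1} · (x - mu)] = (-2)·(-0.2619) + (-2)·(-0.4048) + (1)·(0.1429) = 1.4762.

Step 4 — take square root: d = √(1.4762) ≈ 1.215.

d(x, mu) = √(1.4762) ≈ 1.215


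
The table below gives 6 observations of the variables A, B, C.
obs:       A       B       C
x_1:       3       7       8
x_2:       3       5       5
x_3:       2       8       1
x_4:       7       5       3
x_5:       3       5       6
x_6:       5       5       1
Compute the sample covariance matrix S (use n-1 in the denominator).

Step 1 — column means:
  mean(A) = (3 + 3 + 2 + 7 + 3 + 5) / 6 = 23/6 = 3.8333
  mean(B) = (7 + 5 + 8 + 5 + 5 + 5) / 6 = 35/6 = 5.8333
  mean(C) = (8 + 5 + 1 + 3 + 6 + 1) / 6 = 24/6 = 4

Step 2 — sample covariance S[i,j] = (1/(n-1)) · Σ_k (x_{k,i} - mean_i) · (x_{k,j} - mean_j), with n-1 = 5.
  S[A,A] = ((-0.8333)·(-0.8333) + (-0.8333)·(-0.8333) + (-1.8333)·(-1.8333) + (3.1667)·(3.1667) + (-0.8333)·(-0.8333) + (1.1667)·(1.1667)) / 5 = 16.8333/5 = 3.3667
  S[A,B] = ((-0.8333)·(1.1667) + (-0.8333)·(-0.8333) + (-1.8333)·(2.1667) + (3.1667)·(-0.8333) + (-0.8333)·(-0.8333) + (1.1667)·(-0.8333)) / 5 = -7.1667/5 = -1.4333
  S[A,C] = ((-0.8333)·(4) + (-0.8333)·(1) + (-1.8333)·(-3) + (3.1667)·(-1) + (-0.8333)·(2) + (1.1667)·(-3)) / 5 = -7/5 = -1.4
  S[B,B] = ((1.1667)·(1.1667) + (-0.8333)·(-0.8333) + (2.1667)·(2.1667) + (-0.8333)·(-0.8333) + (-0.8333)·(-0.8333) + (-0.8333)·(-0.8333)) / 5 = 8.8333/5 = 1.7667
  S[B,C] = ((1.1667)·(4) + (-0.8333)·(1) + (2.1667)·(-3) + (-0.8333)·(-1) + (-0.8333)·(2) + (-0.8333)·(-3)) / 5 = -1/5 = -0.2
  S[C,C] = ((4)·(4) + (1)·(1) + (-3)·(-3) + (-1)·(-1) + (2)·(2) + (-3)·(-3)) / 5 = 40/5 = 8

S is symmetric (S[j,i] = S[i,j]). Assembling:

S = [[3.3667, -1.4333, -1.4],
 [-1.4333, 1.7667, -0.2],
 [-1.4, -0.2, 8]]


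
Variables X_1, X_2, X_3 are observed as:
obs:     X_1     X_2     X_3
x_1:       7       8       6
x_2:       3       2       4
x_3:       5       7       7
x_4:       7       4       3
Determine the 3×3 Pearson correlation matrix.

Step 1 — column means:
  mean(X_1) = (7 + 3 + 5 + 7) / 4 = 22/4 = 5.5
  mean(X_2) = (8 + 2 + 7 + 4) / 4 = 21/4 = 5.25
  mean(X_3) = (6 + 4 + 7 + 3) / 4 = 20/4 = 5

Step 2 — sample variances and covariances s[i,j] = (1/(n-1)) · Σ_k (x_{k,i} - mean_i) · (x_{k,j} - mean_j), with n-1 = 3:
  s[X_1,X_1] = ((1.5)·(1.5) + (-2.5)·(-2.5) + (-0.5)·(-0.5) + (1.5)·(1.5)) / 3 = 11/3 = 3.6667
  s[X_1,X_2] = ((1.5)·(2.75) + (-2.5)·(-3.25) + (-0.5)·(1.75) + (1.5)·(-1.25)) / 3 = 9.5/3 = 3.1667
  s[X_1,X_3] = ((1.5)·(1) + (-2.5)·(-1) + (-0.5)·(2) + (1.5)·(-2)) / 3 = 0/3 = 0
  s[X_2,X_2] = ((2.75)·(2.75) + (-3.25)·(-3.25) + (1.75)·(1.75) + (-1.25)·(-1.25)) / 3 = 22.75/3 = 7.5833
  s[X_2,X_3] = ((2.75)·(1) + (-3.25)·(-1) + (1.75)·(2) + (-1.25)·(-2)) / 3 = 12/3 = 4
  s[X_3,X_3] = ((1)·(1) + (-1)·(-1) + (2)·(2) + (-2)·(-2)) / 3 = 10/3 = 3.3333
  Sample standard deviations s_i = √(s[i,i]):
  s(X_1) = √(3.6667) = 1.9149
  s(X_2) = √(7.5833) = 2.7538
  s(X_3) = √(3.3333) = 1.8257

Step 3 — r_{ij} = s_{ij} / (s_i · s_j):
  r[X_1,X_1] = 1 (diagonal).
  r[X_1,X_2] = 3.1667 / (1.9149 · 2.7538) = 3.1667 / 5.2731 = 0.6005
  r[X_1,X_3] = 0 / (1.9149 · 1.8257) = 0 / 3.496 = 0
  r[X_2,X_2] = 1 (diagonal).
  r[X_2,X_3] = 4 / (2.7538 · 1.8257) = 4 / 5.0277 = 0.7956
  r[X_3,X_3] = 1 (diagonal).

R is symmetric with unit diagonal. Assembling:

R = [[1, 0.6005, 0],
 [0.6005, 1, 0.7956],
 [0, 0.7956, 1]]
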